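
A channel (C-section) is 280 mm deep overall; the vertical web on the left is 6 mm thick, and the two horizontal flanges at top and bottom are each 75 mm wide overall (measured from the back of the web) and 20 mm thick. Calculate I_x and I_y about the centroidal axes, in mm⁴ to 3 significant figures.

Treat the section as a set of non-overlapping primitives; coordinates are from the bounding-box lower-left.
Web: 6 × 280, A = 1 680 mm², y = 140 mm, Ī = 10 976 000 mm⁴.
Top flange (beyond web): 69 × 20, A = 1 380 mm², y = 270 mm, Ī = 46 000 mm⁴.
Bottom flange (beyond web): 69 × 20, A = 1 380 mm², y = 10 mm, Ī = 46 000 mm⁴.
By symmetry the centroid is at mid-height, ȳ = 140 mm.
Transfer each piece to the centroidal x-axis using Ī + A·d² with d = y − 140:
  web: d = 0 mm → contributes +10 976 000 mm⁴
  top flange (beyond web): d = 130 mm → contributes +23 368 000 mm⁴
  bottom flange (beyond web): d = -130 mm → contributes +23 368 000 mm⁴
Total I = 57 712 000 mm⁴.
For the y-axis: x̄ = 26.311 mm.
Repeating about the centroidal y-axis gives I_y = 2 568 651 mm⁴.

I_x ≈ 5.77 × 10⁷ mm⁴, I_y ≈ 2.57 × 10⁶ mm⁴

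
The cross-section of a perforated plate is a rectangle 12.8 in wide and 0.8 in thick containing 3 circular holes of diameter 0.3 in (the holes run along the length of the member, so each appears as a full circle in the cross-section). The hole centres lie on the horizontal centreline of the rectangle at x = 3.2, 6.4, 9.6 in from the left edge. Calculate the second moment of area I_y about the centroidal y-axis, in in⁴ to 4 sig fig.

Split into non-overlapping primitives; take the origin at the lower-left of the bounding box.
Plate: 12.8 × 0.8, A = 10.24 in², x = 6.4 in, Ī = 139.81 in⁴.
Hole 1 (subtracted): ⌀0.3, A = 0.0706858 in², x = 3.2 in, Ī = 0.000397608 in⁴.
Hole 2 (subtracted): ⌀0.3, A = 0.0706858 in², x = 6.4 in, Ī = 0.000397608 in⁴.
Hole 3 (subtracted): ⌀0.3, A = 0.0706858 in², x = 9.6 in, Ī = 0.000397608 in⁴.
By symmetry the centroid is at mid-width, x̄ = 6.4 in.
Transfer each piece to the centroidal y-axis using Ī + A·d² with d = x − 6.4:
  plate: d = 0 in → contributes +139.81 in⁴
  hole 1: d = -3.2 in → contributes −0.724221 in⁴
  hole 2: d = 0 in → contributes −0.000397608 in⁴
  hole 3: d = 3.2 in → contributes −0.724221 in⁴
Total I = 138.361 in⁴.

I_y ≈ 138.4 in⁴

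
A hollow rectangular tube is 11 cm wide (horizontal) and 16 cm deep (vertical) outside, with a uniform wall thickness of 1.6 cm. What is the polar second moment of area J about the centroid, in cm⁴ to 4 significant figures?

Split into non-overlapping primitives; take the origin at the lower-left of the bounding box.
Outer rectangle: 11 × 16, A = 176 cm², y = 8 cm, Ī = 3754.67 cm⁴.
Inner void (subtracted): 7.8 × 12.8, A = 99.84 cm², y = 8 cm, Ī = 1363.15 cm⁴.
By symmetry the centroid is at mid-height, ȳ = 8 cm.
All pieces are centred on the centroidal x-axis, so I = ΣĪ (holes subtracted) = 2391.52 cm⁴.
Repeating about the centroidal y-axis gives I_y = 1268.48 cm⁴.
Polar second moment: J = I_x + I_y = 3 660 cm⁴.

J ≈ 3660 cm⁴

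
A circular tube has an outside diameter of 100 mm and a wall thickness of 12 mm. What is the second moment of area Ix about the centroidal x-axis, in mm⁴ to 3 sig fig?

Ix ≈ 3.27 × 10⁶ mm⁴

Split into non-overlapping primitives; take the origin at the lower-left of the bounding box.
Outer circle: ⌀100, A = 7 854 mm², y = 50 mm, Ī = 4 908 739 mm⁴.
Bore (subtracted): ⌀76, A = 4536.5 mm², y = 50 mm, Ī = 1 637 662 mm⁴.
By symmetry the centroid is at mid-height, ȳ = 50 mm.
All pieces are centred on the centroidal x-axis, so I = ΣĪ (holes subtracted) = 3 271 077 mm⁴.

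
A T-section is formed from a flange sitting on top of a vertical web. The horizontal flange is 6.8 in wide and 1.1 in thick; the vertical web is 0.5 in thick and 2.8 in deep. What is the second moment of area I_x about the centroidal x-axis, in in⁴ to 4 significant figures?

I_x ≈ 6.153 in⁴

Split into non-overlapping primitives; take the origin at the lower-left of the bounding box.
Flange: 6.8 × 1.1, A = 7.48 in², y = 3.35 in, Ī = 0.754233 in⁴.
Web: 0.5 × 2.8, A = 1.4 in², y = 1.4 in, Ī = 0.914667 in⁴.
Centroid: ȳ = ΣA·y / ΣA = 3.04257 in.
Transfer each piece to the centroidal x-axis using Ī + A·d² with d = y − 3.04257:
  flange: d = 0.307432 in → contributes +1.4612 in⁴
  web: d = -1.64257 in → contributes +4.69191 in⁴
Total I = 6.15311 in⁴.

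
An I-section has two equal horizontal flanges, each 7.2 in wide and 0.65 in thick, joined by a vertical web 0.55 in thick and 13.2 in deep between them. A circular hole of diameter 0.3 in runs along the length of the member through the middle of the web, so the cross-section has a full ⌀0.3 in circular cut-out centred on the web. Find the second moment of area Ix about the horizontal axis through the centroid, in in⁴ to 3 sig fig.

Ix ≈ 555 in⁴

Treat the section as a set of non-overlapping primitives; coordinates are from the bounding-box lower-left.
Bottom flange: 7.2 × 0.65, A = 4.68 in², y = 0.325 in, Ī = 0.16478 in⁴.
Web: 0.55 × 13.2, A = 7.26 in², y = 7.25 in, Ī = 105.42 in⁴.
Top flange: 7.2 × 0.65, A = 4.68 in², y = 14.175 in, Ī = 0.16478 in⁴.
Hole (subtracted): ⌀0.3, A = 0.070686 in², y = 7.25 in, Ī = 0.00039761 in⁴.
By symmetry the centroid is at mid-height, ȳ = 7.25 in.
Transfer each piece to the horizontal axis through the centroid using Ī + A·d² with d = y − 7.25:
  bottom flange: d = -6.925 in → contributes +224.6 in⁴
  web: d = 0 in → contributes +105.42 in⁴
  top flange: d = 6.925 in → contributes +224.6 in⁴
  hole: d = 0 in → contributes −0.00039761 in⁴
Total I = 554.61 in⁴.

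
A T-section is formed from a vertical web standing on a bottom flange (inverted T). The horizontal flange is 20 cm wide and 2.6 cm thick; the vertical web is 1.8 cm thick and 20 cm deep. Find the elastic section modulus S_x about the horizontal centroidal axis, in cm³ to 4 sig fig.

Split into non-overlapping primitives; take the origin at the lower-left of the bounding box.
Flange: 20 × 2.6, A = 52 cm², y = 1.3 cm, Ī = 29.2933 cm⁴.
Web: 1.8 × 20, A = 36 cm², y = 12.6 cm, Ī = 1 200 cm⁴.
Centroid: ȳ = ΣA·y / ΣA = 5.92273 cm.
Transfer each piece to the horizontal centroidal axis using Ī + A·d² with d = y − 5.92273:
  flange: d = -4.62273 cm → contributes +1140.51 cm⁴
  web: d = 6.67727 cm → contributes +2805.09 cm⁴
Total I = 3945.61 cm⁴.
Extreme fibre distance c = 16.6773 cm; S = I/c = 236.586 cm³.

S_x ≈ 236.6 cm³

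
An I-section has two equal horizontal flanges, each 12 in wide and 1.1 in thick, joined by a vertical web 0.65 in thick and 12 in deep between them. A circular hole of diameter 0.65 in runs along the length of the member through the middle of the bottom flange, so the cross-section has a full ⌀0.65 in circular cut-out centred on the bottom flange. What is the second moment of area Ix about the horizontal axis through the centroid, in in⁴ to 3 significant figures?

Ix ≈ 1210 in⁴

Decompose the section into non-overlapping parts with the origin at the bottom-left of its bounding rectangle.
Bottom flange: 12 × 1.1, A = 13.2 in², y = 0.55 in, Ī = 1.331 in⁴.
Web: 0.65 × 12, A = 7.8 in², y = 7.1 in, Ī = 93.6 in⁴.
Top flange: 12 × 1.1, A = 13.2 in², y = 13.65 in, Ī = 1.331 in⁴.
Hole (subtracted): ⌀0.65, A = 0.33183 in², y = 0.55 in, Ī = 0.0087624 in⁴.
Centroid: ȳ = ΣA·y / ΣA = 7.1642 in.
Transfer each piece to the horizontal axis through the centroid using Ī + A·d² with d = y − 7.1642:
  bottom flange: d = -6.6142 in → contributes +578.8 in⁴
  web: d = -0.064175 in → contributes +93.632 in⁴
  top flange: d = 6.4858 in → contributes +556.6 in⁴
  hole: d = -6.6142 in → contributes −14.525 in⁴
Total I = 1214.5 in⁴.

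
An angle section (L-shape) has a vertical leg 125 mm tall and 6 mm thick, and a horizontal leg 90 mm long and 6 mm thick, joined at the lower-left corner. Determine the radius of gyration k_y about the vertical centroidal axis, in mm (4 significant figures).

Decompose the section into non-overlapping parts with the origin at the bottom-left of its bounding rectangle.
Vertical leg: 6 × 125, A = 750 mm², x = 3 mm, Ī = 2 250 mm⁴.
Horizontal leg (remainder): 84 × 6, A = 504 mm², x = 48 mm, Ī = 296 352 mm⁴.
Centroid: x̄ = ΣA·x / ΣA = 21.0861 mm.
Transfer each piece to the vertical centroidal axis using Ī + A·d² with d = x − 21.0861:
  vertical leg: d = -18.0861 mm → contributes +247 581 mm⁴
  horizontal leg (remainder): d = 26.9139 mm → contributes +661 428 mm⁴
Total I = 909 009 mm⁴.
Radius of gyration: k = √(I/A) = √(909 009 / 1 254) = 26.9237 mm.

k_y ≈ 26.92 mm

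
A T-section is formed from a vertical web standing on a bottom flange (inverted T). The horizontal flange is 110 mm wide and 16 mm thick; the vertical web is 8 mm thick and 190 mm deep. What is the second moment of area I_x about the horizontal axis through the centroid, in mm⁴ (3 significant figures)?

Treat the section as a set of non-overlapping primitives; coordinates are from the bounding-box lower-left.
Flange: 110 × 16, A = 1 760 mm², y = 8 mm, Ī = 37 547 mm⁴.
Web: 8 × 190, A = 1 520 mm², y = 111 mm, Ī = 4 572 667 mm⁴.
Centroid: ȳ = ΣA·y / ΣA = 55.732 mm.
Transfer each piece to the horizontal axis through the centroid using Ī + A·d² with d = y − 55.732:
  flange: d = -47.732 mm → contributes +4 047 383 mm⁴
  web: d = 55.268 mm → contributes +9 215 635 mm⁴
Total I = 13 263 017 mm⁴.

I_x ≈ 1.33 × 10⁷ mm⁴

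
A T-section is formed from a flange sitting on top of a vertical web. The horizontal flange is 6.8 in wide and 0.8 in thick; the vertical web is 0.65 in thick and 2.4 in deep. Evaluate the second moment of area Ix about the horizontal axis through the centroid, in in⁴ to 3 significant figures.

Break the section into simple shapes (no overlaps), measuring from the bottom-left corner of the bounding box.
Flange: 6.8 × 0.8, A = 5.44 in², y = 2.8 in, Ī = 0.29013 in⁴.
Web: 0.65 × 2.4, A = 1.56 in², y = 1.2 in, Ī = 0.7488 in⁴.
Centroid: ȳ = ΣA·y / ΣA = 2.4434 in.
Transfer each piece to the horizontal axis through the centroid using Ī + A·d² with d = y − 2.4434:
  flange: d = 0.35657 in → contributes +0.98179 in⁴
  web: d = -1.2434 in → contributes +3.1607 in⁴
Total I = 4.1425 in⁴.

Ix ≈ 4.14 in⁴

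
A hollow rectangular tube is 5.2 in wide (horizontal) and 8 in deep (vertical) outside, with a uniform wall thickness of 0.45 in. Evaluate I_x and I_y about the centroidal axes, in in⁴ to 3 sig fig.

I_x ≈ 93.6 in⁴, I_y ≈ 46.7 in⁴

Break the section into simple shapes (no overlaps), measuring from the bottom-left corner of the bounding box.
Outer rectangle: 5.2 × 8, A = 41.6 in², y = 4 in, Ī = 221.87 in⁴.
Inner void (subtracted): 4.3 × 7.1, A = 30.53 in², y = 4 in, Ī = 128.25 in⁴.
By symmetry the centroid is at mid-height, ȳ = 4 in.
All pieces are centred on the centroidal x-axis, so I = ΣĪ (holes subtracted) = 93.615 in⁴.
Repeating about the centroidal y-axis gives I_y = 46.697 in⁴.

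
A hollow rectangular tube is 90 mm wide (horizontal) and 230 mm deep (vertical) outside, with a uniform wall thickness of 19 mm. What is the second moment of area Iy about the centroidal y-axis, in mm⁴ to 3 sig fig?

Iy ≈ 1.17 × 10⁷ mm⁴

Split into non-overlapping primitives; take the origin at the lower-left of the bounding box.
Outer rectangle: 90 × 230, A = 20 700 mm², x = 45 mm, Ī = 13 972 500 mm⁴.
Inner void (subtracted): 52 × 192, A = 9 984 mm², x = 45 mm, Ī = 2 249 728 mm⁴.
By symmetry the centroid is at mid-width, x̄ = 45 mm.
All pieces are centred on the centroidal y-axis, so I = ΣĪ (holes subtracted) = 11 722 772 mm⁴.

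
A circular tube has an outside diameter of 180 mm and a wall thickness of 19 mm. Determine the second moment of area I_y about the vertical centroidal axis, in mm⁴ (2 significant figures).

I_y ≈ 3.2 × 10⁷ mm⁴

Decompose the section into non-overlapping parts with the origin at the bottom-left of its bounding rectangle.
Outer circle: ⌀180, A = 25 447 mm², x = 90 mm, Ī = 51 529 974 mm⁴.
Bore (subtracted): ⌀142, A = 15 837 mm², x = 90 mm, Ī = 19 958 288 mm⁴.
By symmetry the centroid is at mid-width, x̄ = 90 mm.
All pieces are centred on the vertical centroidal axis, so I = ΣĪ (holes subtracted) = 31 571 686 mm⁴.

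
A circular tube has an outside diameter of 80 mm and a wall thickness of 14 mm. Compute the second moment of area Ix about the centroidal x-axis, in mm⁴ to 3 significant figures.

Break the section into simple shapes (no overlaps), measuring from the bottom-left corner of the bounding box.
Outer circle: ⌀80, A = 5026.5 mm², y = 40 mm, Ī = 2 010 619 mm⁴.
Bore (subtracted): ⌀52, A = 2123.7 mm², y = 40 mm, Ī = 358 908 mm⁴.
By symmetry the centroid is at mid-height, ȳ = 40 mm.
All pieces are centred on the centroidal x-axis, so I = ΣĪ (holes subtracted) = 1 651 711 mm⁴.

Ix ≈ 1.65 × 10⁶ mm⁴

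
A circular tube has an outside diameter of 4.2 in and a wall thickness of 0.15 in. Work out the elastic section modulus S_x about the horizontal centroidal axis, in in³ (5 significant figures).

S_x ≈ 1.8659 in³

Treat the section as a set of non-overlapping primitives; coordinates are from the bounding-box lower-left.
Outer circle: ⌀4.2, A = 13.85442 in², y = 2.1 in, Ī = 15.2745 in⁴.
Bore (subtracted): ⌀3.9, A = 11.94591 in², y = 2.1 in, Ī = 11.35608 in⁴.
By symmetry the centroid is at mid-height, ȳ = 2.1 in.
All pieces are centred on the horizontal centroidal axis, so I = ΣĪ (holes subtracted) = 3.918425 in⁴.
Extreme fibre distance c = 2.1 in; S = I/c = 1.865917 in³.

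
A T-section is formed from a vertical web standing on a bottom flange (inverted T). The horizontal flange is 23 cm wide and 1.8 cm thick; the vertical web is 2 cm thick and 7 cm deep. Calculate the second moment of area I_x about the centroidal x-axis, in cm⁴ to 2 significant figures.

Break the section into simple shapes (no overlaps), measuring from the bottom-left corner of the bounding box.
Flange: 23 × 1.8, A = 41.4 cm², y = 0.9 cm, Ī = 11.18 cm⁴.
Web: 2 × 7, A = 14 cm², y = 5.3 cm, Ī = 57.17 cm⁴.
Centroid: ȳ = ΣA·y / ΣA = 2.012 cm.
Transfer each piece to the centroidal x-axis using Ī + A·d² with d = y − 2.012:
  flange: d = -1.112 cm → contributes +62.36 cm⁴
  web: d = 3.288 cm → contributes +208.5 cm⁴
Total I = 270.9 cm⁴.

I_x ≈ 270 cm⁴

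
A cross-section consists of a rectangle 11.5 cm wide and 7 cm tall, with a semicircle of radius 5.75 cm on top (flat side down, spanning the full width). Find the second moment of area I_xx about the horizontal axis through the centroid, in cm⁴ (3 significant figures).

I_xx ≈ 1560 cm⁴

Break the section into simple shapes (no overlaps), measuring from the bottom-left corner of the bounding box.
Rectangular body: 11.5 × 7, A = 80.5 cm², y = 3.5 cm, Ī = 328.71 cm⁴.
Semicircular cap: semicircle r = 5.75, A = 51.934 cm², y = 9.4404 cm, Ī = 119.98 cm⁴.
Centroid: ȳ = ΣA·y / ΣA = 5.8295 cm.
Transfer each piece to the horizontal axis through the centroid using Ī + A·d² with d = y − 5.8295:
  rectangular body: d = -2.3295 cm → contributes +765.56 cm⁴
  semicircular cap: d = 3.6108 cm → contributes +797.11 cm⁴
Total I = 1562.7 cm⁴.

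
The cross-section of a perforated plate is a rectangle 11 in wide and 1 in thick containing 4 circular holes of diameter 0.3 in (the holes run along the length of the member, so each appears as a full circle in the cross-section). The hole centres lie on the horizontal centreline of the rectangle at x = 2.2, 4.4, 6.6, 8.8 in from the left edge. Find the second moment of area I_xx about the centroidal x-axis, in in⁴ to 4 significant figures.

Treat the section as a set of non-overlapping primitives; coordinates are from the bounding-box lower-left.
Plate: 11 × 1, A = 11 in², y = 0.5 in, Ī = 0.916667 in⁴.
Hole 1 (subtracted): ⌀0.3, A = 0.0706858 in², y = 0.5 in, Ī = 0.000397608 in⁴.
Hole 2 (subtracted): ⌀0.3, A = 0.0706858 in², y = 0.5 in, Ī = 0.000397608 in⁴.
Hole 3 (subtracted): ⌀0.3, A = 0.0706858 in², y = 0.5 in, Ī = 0.000397608 in⁴.
Hole 4 (subtracted): ⌀0.3, A = 0.0706858 in², y = 0.5 in, Ī = 0.000397608 in⁴.
By symmetry the centroid is at mid-height, ȳ = 0.5 in.
All pieces are centred on the centroidal x-axis, so I = ΣĪ (holes subtracted) = 0.915076 in⁴.

I_xx ≈ 0.9151 in⁴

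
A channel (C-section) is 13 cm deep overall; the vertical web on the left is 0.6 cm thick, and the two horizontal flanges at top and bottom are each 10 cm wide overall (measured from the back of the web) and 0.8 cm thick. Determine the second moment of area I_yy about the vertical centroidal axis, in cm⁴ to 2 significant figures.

I_yy ≈ 240 cm⁴

Break the section into simple shapes (no overlaps), measuring from the bottom-left corner of the bounding box.
Web: 0.6 × 13, A = 7.8 cm², x = 0.3 cm, Ī = 0.234 cm⁴.
Top flange (beyond web): 9.4 × 0.8, A = 7.52 cm², x = 5.3 cm, Ī = 55.37 cm⁴.
Bottom flange (beyond web): 9.4 × 0.8, A = 7.52 cm², x = 5.3 cm, Ī = 55.37 cm⁴.
Centroid: x̄ = ΣA·x / ΣA = 3.592 cm.
Transfer each piece to the vertical centroidal axis using Ī + A·d² with d = x − 3.592:
  web: d = -3.292 cm → contributes +84.79 cm⁴
  top flange (beyond web): d = 1.708 cm → contributes +77.3 cm⁴
  bottom flange (beyond web): d = 1.708 cm → contributes +77.3 cm⁴
Total I = 239.4 cm⁴.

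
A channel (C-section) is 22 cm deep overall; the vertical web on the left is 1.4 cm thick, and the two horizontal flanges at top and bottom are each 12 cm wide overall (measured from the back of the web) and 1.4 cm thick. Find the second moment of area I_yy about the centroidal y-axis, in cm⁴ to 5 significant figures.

I_yy ≈ 827.07 cm⁴

Break the section into simple shapes (no overlaps), measuring from the bottom-left corner of the bounding box.
Web: 1.4 × 22, A = 30.8 cm², x = 0.7 cm, Ī = 5.030667 cm⁴.
Top flange (beyond web): 10.6 × 1.4, A = 14.84 cm², x = 6.7 cm, Ī = 138.9519 cm⁴.
Bottom flange (beyond web): 10.6 × 1.4, A = 14.84 cm², x = 6.7 cm, Ī = 138.9519 cm⁴.
Centroid: x̄ = ΣA·x / ΣA = 3.644444 cm.
Transfer each piece to the centroidal y-axis using Ī + A·d² with d = x − 3.644444:
  web: d = -2.944444 cm → contributes +272.0591 cm⁴
  top flange (beyond web): d = 3.055556 cm → contributes +277.5043 cm⁴
  bottom flange (beyond web): d = 3.055556 cm → contributes +277.5043 cm⁴
Total I = 827.0677 cm⁴.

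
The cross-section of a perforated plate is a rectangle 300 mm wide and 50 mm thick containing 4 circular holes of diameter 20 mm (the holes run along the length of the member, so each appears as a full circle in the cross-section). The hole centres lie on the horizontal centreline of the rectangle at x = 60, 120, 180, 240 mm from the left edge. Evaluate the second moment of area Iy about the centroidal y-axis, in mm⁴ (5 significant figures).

Iy ≈ 1.0681 × 10⁸ mm⁴

Break the section into simple shapes (no overlaps), measuring from the bottom-left corner of the bounding box.
Plate: 300 × 50, A = 15 000 mm², x = 150 mm, Ī = 112 500 000 mm⁴.
Hole 1 (subtracted): ⌀20, A = 314.1593 mm², x = 60 mm, Ī = 7853.982 mm⁴.
Hole 2 (subtracted): ⌀20, A = 314.1593 mm², x = 120 mm, Ī = 7853.982 mm⁴.
Hole 3 (subtracted): ⌀20, A = 314.1593 mm², x = 180 mm, Ī = 7853.982 mm⁴.
Hole 4 (subtracted): ⌀20, A = 314.1593 mm², x = 240 mm, Ī = 7853.982 mm⁴.
By symmetry the centroid is at mid-width, x̄ = 150 mm.
Transfer each piece to the centroidal y-axis using Ī + A·d² with d = x − 150:
  plate: d = 0 mm → contributes +112 500 000 mm⁴
  hole 1: d = -90 mm → contributes −2 552 544 mm⁴
  hole 2: d = -30 mm → contributes −290597.3 mm⁴
  hole 3: d = 30 mm → contributes −290597.3 mm⁴
  hole 4: d = 90 mm → contributes −2 552 544 mm⁴
Total I = 106 813 717 mm⁴.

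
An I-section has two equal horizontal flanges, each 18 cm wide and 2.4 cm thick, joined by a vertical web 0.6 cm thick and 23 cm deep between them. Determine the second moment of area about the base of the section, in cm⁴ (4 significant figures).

Split into non-overlapping primitives; take the origin at the lower-left of the bounding box.
Bottom flange: 18 × 2.4, A = 43.2 cm², y = 1.2 cm, Ī = 20.736 cm⁴.
Web: 0.6 × 23, A = 13.8 cm², y = 13.9 cm, Ī = 608.35 cm⁴.
Top flange: 18 × 2.4, A = 43.2 cm², y = 26.6 cm, Ī = 20.736 cm⁴.
Transfer each piece to a horizontal axis along the bottom face using Ī + A·d² with d = y − 0:
  bottom flange: d = 1.2 cm → contributes +82.944 cm⁴
  web: d = 13.9 cm → contributes +3274.65 cm⁴
  top flange: d = 26.6 cm → contributes +30587.3 cm⁴
Total I = 33944.9 cm⁴.

I_base ≈ 3.394 × 10⁴ cm⁴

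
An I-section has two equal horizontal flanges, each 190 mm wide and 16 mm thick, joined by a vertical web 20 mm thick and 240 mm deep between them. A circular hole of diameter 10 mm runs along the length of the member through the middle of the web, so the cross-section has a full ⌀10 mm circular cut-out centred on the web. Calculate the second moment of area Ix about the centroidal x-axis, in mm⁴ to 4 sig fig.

Treat the section as a set of non-overlapping primitives; coordinates are from the bounding-box lower-left.
Bottom flange: 190 × 16, A = 3 040 mm², y = 8 mm, Ī = 64853.3 mm⁴.
Web: 20 × 240, A = 4 800 mm², y = 136 mm, Ī = 23 040 000 mm⁴.
Top flange: 190 × 16, A = 3 040 mm², y = 264 mm, Ī = 64853.3 mm⁴.
Hole (subtracted): ⌀10, A = 78.5398 mm², y = 136 mm, Ī = 490.874 mm⁴.
By symmetry the centroid is at mid-height, ȳ = 136 mm.
Transfer each piece to the centroidal x-axis using Ī + A·d² with d = y − 136:
  bottom flange: d = -128 mm → contributes +49 872 213 mm⁴
  web: d = 0 mm → contributes +23 040 000 mm⁴
  top flange: d = 128 mm → contributes +49 872 213 mm⁴
  hole: d = 0 mm → contributes −490.874 mm⁴
Total I = 122 783 936 mm⁴.

Ix ≈ 1.228 × 10⁸ mm⁴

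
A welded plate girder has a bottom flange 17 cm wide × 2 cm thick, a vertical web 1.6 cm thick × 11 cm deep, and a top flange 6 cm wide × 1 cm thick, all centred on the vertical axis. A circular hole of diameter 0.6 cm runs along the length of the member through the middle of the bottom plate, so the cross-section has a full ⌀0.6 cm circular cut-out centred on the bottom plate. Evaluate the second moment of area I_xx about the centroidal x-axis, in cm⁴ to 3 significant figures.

I_xx ≈ 1240 cm⁴

Decompose the section into non-overlapping parts with the origin at the bottom-left of its bounding rectangle.
Bottom plate: 17 × 2, A = 34 cm², y = 1 cm, Ī = 11.333 cm⁴.
Web plate: 1.6 × 11, A = 17.6 cm², y = 7.5 cm, Ī = 177.47 cm⁴.
Top plate: 6 × 1, A = 6 cm², y = 13.5 cm, Ī = 0.5 cm⁴.
Hole (subtracted): ⌀0.6, A = 0.28274 cm², y = 1 cm, Ī = 0.0063617 cm⁴.
Centroid: ȳ = ΣA·y / ΣA = 4.3044 cm.
Transfer each piece to the centroidal x-axis using Ī + A·d² with d = y − 4.3044:
  bottom plate: d = -3.3044 cm → contributes +382.58 cm⁴
  web plate: d = 3.1956 cm → contributes +357.19 cm⁴
  top plate: d = 9.1956 cm → contributes +507.85 cm⁴
  hole: d = -3.3044 cm → contributes −3.0937 cm⁴
Total I = 1244.5 cm⁴.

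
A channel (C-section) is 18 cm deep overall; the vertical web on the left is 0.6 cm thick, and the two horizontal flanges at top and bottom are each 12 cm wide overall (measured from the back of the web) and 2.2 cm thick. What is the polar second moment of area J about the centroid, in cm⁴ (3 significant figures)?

J ≈ 4310 cm⁴

Split into non-overlapping primitives; take the origin at the lower-left of the bounding box.
Web: 0.6 × 18, A = 10.8 cm², y = 9 cm, Ī = 291.6 cm⁴.
Top flange (beyond web): 11.4 × 2.2, A = 25.08 cm², y = 16.9 cm, Ī = 10.116 cm⁴.
Bottom flange (beyond web): 11.4 × 2.2, A = 25.08 cm², y = 1.1 cm, Ī = 10.116 cm⁴.
By symmetry the centroid is at mid-height, ȳ = 9 cm.
Transfer each piece to the centroidal x-axis using Ī + A·d² with d = y − 9:
  web: d = 0 cm → contributes +291.6 cm⁴
  top flange (beyond web): d = 7.9 cm → contributes +1575.4 cm⁴
  bottom flange (beyond web): d = -7.9 cm → contributes +1575.4 cm⁴
Total I = 3442.3 cm⁴.
For the y-axis: x̄ = 5.237 cm.
Repeating about the centroidal y-axis gives I_y = 863.47 cm⁴.
Polar second moment: J = I_x + I_y = 4305.8 cm⁴.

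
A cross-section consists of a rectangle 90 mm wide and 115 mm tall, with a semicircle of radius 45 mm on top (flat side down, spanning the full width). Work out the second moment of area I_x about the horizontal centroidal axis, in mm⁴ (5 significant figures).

Treat the section as a set of non-overlapping primitives; coordinates are from the bounding-box lower-left.
Rectangular body: 90 × 115, A = 10 350 mm², y = 57.5 mm, Ī = 11 406 563 mm⁴.
Semicircular cap: semicircle r = 45, A = 3180.863 mm², y = 134.0986 mm, Ī = 450072.1 mm⁴.
Centroid: ȳ = ΣA·y / ΣA = 75.50695 mm.
Transfer each piece to the horizontal centroidal axis using Ī + A·d² with d = y − 75.50695:
  rectangular body: d = -18.00695 mm → contributes +14 762 553 mm⁴
  semicircular cap: d = 58.59164 mm → contributes +11 369 911 mm⁴
Total I = 26 132 464 mm⁴.

I_x ≈ 2.6132 × 10⁷ mm⁴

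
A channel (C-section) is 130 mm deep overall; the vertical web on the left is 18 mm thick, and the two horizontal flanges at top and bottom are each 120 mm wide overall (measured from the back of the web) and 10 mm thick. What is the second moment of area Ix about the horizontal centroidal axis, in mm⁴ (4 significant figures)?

Ix ≈ 1.066 × 10⁷ mm⁴

Treat the section as a set of non-overlapping primitives; coordinates are from the bounding-box lower-left.
Web: 18 × 130, A = 2 340 mm², y = 65 mm, Ī = 3 295 500 mm⁴.
Top flange (beyond web): 102 × 10, A = 1 020 mm², y = 125 mm, Ī = 8 500 mm⁴.
Bottom flange (beyond web): 102 × 10, A = 1 020 mm², y = 5 mm, Ī = 8 500 mm⁴.
By symmetry the centroid is at mid-height, ȳ = 65 mm.
Transfer each piece to the horizontal centroidal axis using Ī + A·d² with d = y − 65:
  web: d = 0 mm → contributes +3 295 500 mm⁴
  top flange (beyond web): d = 60 mm → contributes +3 680 500 mm⁴
  bottom flange (beyond web): d = -60 mm → contributes +3 680 500 mm⁴
Total I = 10 656 500 mm⁴.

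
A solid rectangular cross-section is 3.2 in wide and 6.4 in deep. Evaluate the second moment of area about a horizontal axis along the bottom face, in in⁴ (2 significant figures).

The section: 3.2 × 6.4, A = 20.48 in², y = 3.2 in, Ī = 69.91 in⁴.
Transfer it to a horizontal axis along the bottom face using Ī + A·d² with d = y − 0:
  the section: d = 3.2 in → contributes +279.6 in⁴
Total I = 279.6 in⁴.

I_base ≈ 280 in⁴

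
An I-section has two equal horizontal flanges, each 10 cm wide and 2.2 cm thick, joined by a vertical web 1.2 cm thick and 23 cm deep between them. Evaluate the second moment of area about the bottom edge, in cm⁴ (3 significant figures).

I_base ≈ 2.17 × 10⁴ cm⁴

Split into non-overlapping primitives; take the origin at the lower-left of the bounding box.
Bottom flange: 10 × 2.2, A = 22 cm², y = 1.1 cm, Ī = 8.8733 cm⁴.
Web: 1.2 × 23, A = 27.6 cm², y = 13.7 cm, Ī = 1216.7 cm⁴.
Top flange: 10 × 2.2, A = 22 cm², y = 26.3 cm, Ī = 8.8733 cm⁴.
Transfer each piece to a horizontal axis along the bottom face using Ī + A·d² with d = y − 0:
  bottom flange: d = 1.1 cm → contributes +35.493 cm⁴
  web: d = 13.7 cm → contributes +6396.9 cm⁴
  top flange: d = 26.3 cm → contributes +15 226 cm⁴
Total I = 21 658 cm⁴.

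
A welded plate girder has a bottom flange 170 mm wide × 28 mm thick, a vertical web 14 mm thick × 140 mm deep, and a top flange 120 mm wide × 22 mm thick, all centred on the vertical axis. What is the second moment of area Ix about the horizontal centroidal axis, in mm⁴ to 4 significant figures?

Ix ≈ 5.083 × 10⁷ mm⁴

Break the section into simple shapes (no overlaps), measuring from the bottom-left corner of the bounding box.
Bottom plate: 170 × 28, A = 4 760 mm², y = 14 mm, Ī = 310 987 mm⁴.
Web plate: 14 × 140, A = 1 960 mm², y = 98 mm, Ī = 3 201 333 mm⁴.
Top plate: 120 × 22, A = 2 640 mm², y = 179 mm, Ī = 106 480 mm⁴.
Centroid: ȳ = ΣA·y / ΣA = 78.1282 mm.
Transfer each piece to the horizontal centroidal axis using Ī + A·d² with d = y − 78.1282:
  bottom plate: d = -64.1282 mm → contributes +19 886 138 mm⁴
  web plate: d = 19.8718 mm → contributes +3 975 314 mm⁴
  top plate: d = 100.872 mm → contributes +26 968 794 mm⁴
Total I = 50 830 246 mm⁴.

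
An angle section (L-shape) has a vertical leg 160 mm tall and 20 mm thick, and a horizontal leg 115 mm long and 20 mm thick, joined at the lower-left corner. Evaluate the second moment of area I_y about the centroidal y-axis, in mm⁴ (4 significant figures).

Decompose the section into non-overlapping parts with the origin at the bottom-left of its bounding rectangle.
Vertical leg: 20 × 160, A = 3 200 mm², x = 10 mm, Ī = 106 667 mm⁴.
Horizontal leg (remainder): 95 × 20, A = 1 900 mm², x = 67.5 mm, Ī = 1 428 958 mm⁴.
Centroid: x̄ = ΣA·x / ΣA = 31.4216 mm.
Transfer each piece to the centroidal y-axis using Ī + A·d² with d = x − 31.4216:
  vertical leg: d = -21.4216 mm → contributes +1 575 094 mm⁴
  horizontal leg (remainder): d = 36.0784 mm → contributes +3 902 099 mm⁴
Total I = 5 477 194 mm⁴.

I_y ≈ 5.477 × 10⁶ mm⁴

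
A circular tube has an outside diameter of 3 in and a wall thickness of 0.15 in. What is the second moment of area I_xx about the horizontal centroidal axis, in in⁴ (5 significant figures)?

Treat the section as a set of non-overlapping primitives; coordinates are from the bounding-box lower-left.
Outer circle: ⌀3, A = 7.068583 in², y = 1.5 in, Ī = 3.976078 in⁴.
Bore (subtracted): ⌀2.7, A = 5.725553 in², y = 1.5 in, Ī = 2.608705 in⁴.
By symmetry the centroid is at mid-height, ȳ = 1.5 in.
All pieces are centred on the horizontal centroidal axis, so I = ΣĪ (holes subtracted) = 1.367373 in⁴.

I_xx ≈ 1.3674 in⁴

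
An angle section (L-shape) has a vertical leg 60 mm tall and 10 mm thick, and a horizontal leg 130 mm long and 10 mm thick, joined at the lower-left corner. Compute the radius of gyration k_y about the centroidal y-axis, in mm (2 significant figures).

Decompose the section into non-overlapping parts with the origin at the bottom-left of its bounding rectangle.
Vertical leg: 10 × 60, A = 600 mm², x = 5 mm, Ī = 5 000 mm⁴.
Horizontal leg (remainder): 120 × 10, A = 1 200 mm², x = 70 mm, Ī = 1 440 000 mm⁴.
Centroid: x̄ = ΣA·x / ΣA = 48.33 mm.
Transfer each piece to the centroidal y-axis using Ī + A·d² with d = x − 48.33:
  vertical leg: d = -43.33 mm → contributes +1 131 667 mm⁴
  horizontal leg (remainder): d = 21.67 mm → contributes +2 003 333 mm⁴
Total I = 3 135 000 mm⁴.
Radius of gyration: k = √(I/A) = √(3 135 000 / 1 800) = 41.73 mm.

k_y ≈ 42 mm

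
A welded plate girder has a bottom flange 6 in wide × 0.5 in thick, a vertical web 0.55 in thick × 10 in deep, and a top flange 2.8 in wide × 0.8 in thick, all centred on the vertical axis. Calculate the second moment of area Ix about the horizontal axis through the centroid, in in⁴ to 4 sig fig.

Ix ≈ 192.8 in⁴

Break the section into simple shapes (no overlaps), measuring from the bottom-left corner of the bounding box.
Bottom plate: 6 × 0.5, A = 3 in², y = 0.25 in, Ī = 0.0625 in⁴.
Web plate: 0.55 × 10, A = 5.5 in², y = 5.5 in, Ī = 45.8333 in⁴.
Top plate: 2.8 × 0.8, A = 2.24 in², y = 10.9 in, Ī = 0.119467 in⁴.
Centroid: ȳ = ΣA·y / ΣA = 5.15978 in.
Transfer each piece to the horizontal axis through the centroid using Ī + A·d² with d = y − 5.15978:
  bottom plate: d = -4.90978 in → contributes +72.3802 in⁴
  web plate: d = 0.340223 in → contributes +46.47 in⁴
  top plate: d = 5.74022 in → contributes +73.9278 in⁴
Total I = 192.778 in⁴.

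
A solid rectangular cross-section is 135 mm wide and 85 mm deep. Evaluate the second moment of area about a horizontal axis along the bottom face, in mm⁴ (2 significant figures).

I_base ≈ 2.8 × 10⁷ mm⁴

The section: 135 × 85, A = 11 475 mm², y = 42.5 mm, Ī = 6 908 906 mm⁴.
Transfer it to a horizontal axis along the bottom face using Ī + A·d² with d = y − 0:
  the section: d = 42.5 mm → contributes +27 635 625 mm⁴
Total I = 27 635 625 mm⁴.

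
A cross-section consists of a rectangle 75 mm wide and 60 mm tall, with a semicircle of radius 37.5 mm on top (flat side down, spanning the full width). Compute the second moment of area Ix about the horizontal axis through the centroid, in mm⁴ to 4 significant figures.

Ix ≈ 4.691 × 10⁶ mm⁴

Decompose the section into non-overlapping parts with the origin at the bottom-left of its bounding rectangle.
Rectangular body: 75 × 60, A = 4 500 mm², y = 30 mm, Ī = 1 350 000 mm⁴.
Semicircular cap: semicircle r = 37.5, A = 2208.93 mm², y = 75.9155 mm, Ī = 217 049 mm⁴.
Centroid: ȳ = ΣA·y / ΣA = 45.1178 mm.
Transfer each piece to the horizontal axis through the centroid using Ī + A·d² with d = y − 45.1178:
  rectangular body: d = -15.1178 mm → contributes +2 378 464 mm⁴
  semicircular cap: d = 30.7977 mm → contributes +2 312 218 mm⁴
Total I = 4 690 682 mm⁴.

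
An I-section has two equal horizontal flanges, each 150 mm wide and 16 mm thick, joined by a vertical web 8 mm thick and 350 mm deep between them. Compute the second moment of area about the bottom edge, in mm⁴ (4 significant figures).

Split into non-overlapping primitives; take the origin at the lower-left of the bounding box.
Bottom flange: 150 × 16, A = 2 400 mm², y = 8 mm, Ī = 51 200 mm⁴.
Web: 8 × 350, A = 2 800 mm², y = 191 mm, Ī = 28 583 333 mm⁴.
Top flange: 150 × 16, A = 2 400 mm², y = 374 mm, Ī = 51 200 mm⁴.
Transfer each piece to the base of the section using Ī + A·d² with d = y − 0:
  bottom flange: d = 8 mm → contributes +204 800 mm⁴
  web: d = 191 mm → contributes +130 730 133 mm⁴
  top flange: d = 374 mm → contributes +335 753 600 mm⁴
Total I = 466 688 533 mm⁴.

I_base ≈ 4.667 × 10⁸ mm⁴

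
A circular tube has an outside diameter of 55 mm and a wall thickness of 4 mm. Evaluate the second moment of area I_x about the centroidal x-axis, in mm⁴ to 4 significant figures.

I_x ≈ 2.096 × 10⁵ mm⁴

Treat the section as a set of non-overlapping primitives; coordinates are from the bounding-box lower-left.
Outer circle: ⌀55, A = 2375.83 mm², y = 27.5 mm, Ī = 449 180 mm⁴.
Bore (subtracted): ⌀47, A = 1734.94 mm², y = 27.5 mm, Ī = 239 531 mm⁴.
By symmetry the centroid is at mid-height, ȳ = 27.5 mm.
All pieces are centred on the centroidal x-axis, so I = ΣĪ (holes subtracted) = 209 649 mm⁴.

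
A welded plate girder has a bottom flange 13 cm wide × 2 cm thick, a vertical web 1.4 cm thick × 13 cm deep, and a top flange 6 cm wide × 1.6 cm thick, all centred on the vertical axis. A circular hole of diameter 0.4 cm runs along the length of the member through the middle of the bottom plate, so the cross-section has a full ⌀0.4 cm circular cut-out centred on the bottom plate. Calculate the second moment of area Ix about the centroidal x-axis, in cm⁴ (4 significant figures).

Ix ≈ 1948 cm⁴

Decompose the section into non-overlapping parts with the origin at the bottom-left of its bounding rectangle.
Bottom plate: 13 × 2, A = 26 cm², y = 1 cm, Ī = 8.66667 cm⁴.
Web plate: 1.4 × 13, A = 18.2 cm², y = 8.5 cm, Ī = 256.317 cm⁴.
Top plate: 6 × 1.6, A = 9.6 cm², y = 15.8 cm, Ī = 2.048 cm⁴.
Hole (subtracted): ⌀0.4, A = 0.125664 cm², y = 1 cm, Ī = 0.00125664 cm⁴.
Centroid: ȳ = ΣA·y / ΣA = 6.19019 cm.
Transfer each piece to the centroidal x-axis using Ī + A·d² with d = y − 6.19019:
  bottom plate: d = -5.19019 cm → contributes +709.057 cm⁴
  web plate: d = 2.30981 cm → contributes +353.418 cm⁴
  top plate: d = 9.60981 cm → contributes +888.593 cm⁴
  hole: d = -5.19019 cm → contributes −3.38639 cm⁴
Total I = 1947.68 cm⁴.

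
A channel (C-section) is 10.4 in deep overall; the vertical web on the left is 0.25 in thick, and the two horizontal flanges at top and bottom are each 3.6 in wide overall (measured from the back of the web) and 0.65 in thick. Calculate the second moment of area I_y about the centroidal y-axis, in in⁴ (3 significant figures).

I_y ≈ 9.36 in⁴

Treat the section as a set of non-overlapping primitives; coordinates are from the bounding-box lower-left.
Web: 0.25 × 10.4, A = 2.6 in², x = 0.125 in, Ī = 0.013542 in⁴.
Top flange (beyond web): 3.35 × 0.65, A = 2.1775 in², x = 1.925 in, Ī = 2.0364 in⁴.
Bottom flange (beyond web): 3.35 × 0.65, A = 2.1775 in², x = 1.925 in, Ī = 2.0364 in⁴.
Centroid: x̄ = ΣA·x / ΣA = 1.2521 in.
Transfer each piece to the centroidal y-axis using Ī + A·d² with d = x − 1.2521:
  web: d = -1.1271 in → contributes +3.3165 in⁴
  top flange (beyond web): d = 0.6729 in → contributes +3.0224 in⁴
  bottom flange (beyond web): d = 0.6729 in → contributes +3.0224 in⁴
Total I = 9.3612 in⁴.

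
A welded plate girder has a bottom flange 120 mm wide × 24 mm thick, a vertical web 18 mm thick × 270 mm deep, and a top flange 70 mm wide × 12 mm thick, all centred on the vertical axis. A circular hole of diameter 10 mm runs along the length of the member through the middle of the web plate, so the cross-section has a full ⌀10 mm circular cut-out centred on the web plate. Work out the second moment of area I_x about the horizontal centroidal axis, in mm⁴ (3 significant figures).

Decompose the section into non-overlapping parts with the origin at the bottom-left of its bounding rectangle.
Bottom plate: 120 × 24, A = 2 880 mm², y = 12 mm, Ī = 138 240 mm⁴.
Web plate: 18 × 270, A = 4 860 mm², y = 159 mm, Ī = 29 524 500 mm⁴.
Top plate: 70 × 12, A = 840 mm², y = 300 mm, Ī = 10 080 mm⁴.
Hole (subtracted): ⌀10, A = 78.54 mm², y = 159 mm, Ī = 490.87 mm⁴.
Centroid: ȳ = ΣA·y / ΣA = 123.13 mm.
Transfer each piece to the horizontal centroidal axis using Ī + A·d² with d = y − 123.13:
  bottom plate: d = -111.13 mm → contributes +35 707 947 mm⁴
  web plate: d = 35.867 mm → contributes +35 776 530 mm⁴
  top plate: d = 176.87 mm → contributes +26 286 841 mm⁴
  hole: d = 35.867 mm → contributes −101 527 mm⁴
Total I = 97 669 791 mm⁴.

I_x ≈ 9.77 × 10⁷ mm⁴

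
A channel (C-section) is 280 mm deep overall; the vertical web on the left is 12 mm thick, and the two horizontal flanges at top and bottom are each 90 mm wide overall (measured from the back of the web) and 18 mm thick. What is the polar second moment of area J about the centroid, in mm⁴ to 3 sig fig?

Treat the section as a set of non-overlapping primitives; coordinates are from the bounding-box lower-left.
Web: 12 × 280, A = 3 360 mm², y = 140 mm, Ī = 21 952 000 mm⁴.
Top flange (beyond web): 78 × 18, A = 1 404 mm², y = 271 mm, Ī = 37 908 mm⁴.
Bottom flange (beyond web): 78 × 18, A = 1 404 mm², y = 9 mm, Ī = 37 908 mm⁴.
By symmetry the centroid is at mid-height, ȳ = 140 mm.
Transfer each piece to the centroidal x-axis using Ī + A·d² with d = y − 140:
  web: d = 0 mm → contributes +21 952 000 mm⁴
  top flange (beyond web): d = 131 mm → contributes +24 131 952 mm⁴
  bottom flange (beyond web): d = -131 mm → contributes +24 131 952 mm⁴
Total I = 70 215 904 mm⁴.
For the y-axis: x̄ = 26.486 mm.
Repeating about the centroidal y-axis gives I_y = 4 561 517 mm⁴.
Polar second moment: J = I_x + I_y = 74 777 421 mm⁴.

J ≈ 7.48 × 10⁷ mm⁴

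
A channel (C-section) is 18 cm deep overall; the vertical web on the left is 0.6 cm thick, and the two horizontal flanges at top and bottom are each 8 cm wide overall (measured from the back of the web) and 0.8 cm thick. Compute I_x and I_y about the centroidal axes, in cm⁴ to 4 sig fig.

Split into non-overlapping primitives; take the origin at the lower-left of the bounding box.
Web: 0.6 × 18, A = 10.8 cm², y = 9 cm, Ī = 291.6 cm⁴.
Top flange (beyond web): 7.4 × 0.8, A = 5.92 cm², y = 17.6 cm, Ī = 0.315733 cm⁴.
Bottom flange (beyond web): 7.4 × 0.8, A = 5.92 cm², y = 0.4 cm, Ī = 0.315733 cm⁴.
By symmetry the centroid is at mid-height, ȳ = 9 cm.
Transfer each piece to the centroidal x-axis using Ī + A·d² with d = y − 9:
  web: d = 0 cm → contributes +291.6 cm⁴
  top flange (beyond web): d = 8.6 cm → contributes +438.159 cm⁴
  bottom flange (beyond web): d = -8.6 cm → contributes +438.159 cm⁴
Total I = 1167.92 cm⁴.
For the y-axis: x̄ = 2.39187 cm.
Repeating about the centroidal y-axis gives I_y = 144.723 cm⁴.

I_x ≈ 1168 cm⁴, I_y ≈ 144.7 cm⁴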